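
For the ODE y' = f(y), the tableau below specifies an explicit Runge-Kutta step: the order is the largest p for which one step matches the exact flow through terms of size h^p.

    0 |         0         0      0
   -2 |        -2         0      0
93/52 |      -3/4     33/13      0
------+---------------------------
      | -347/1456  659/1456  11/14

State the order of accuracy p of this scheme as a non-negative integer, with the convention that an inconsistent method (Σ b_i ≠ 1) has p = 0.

b = (-347/1456, 659/1456, 11/14)
c = (0, -2, 93/52)
Ac = (0, 0, -66/13)
Σ b_i: (-347/1456)·1 + 659/1456·1 + 11/14·1 = 1 ✓
b·c: 659/1456·(-2) + 11/14·93/52 = 1/2 ✓
b·c²: 659/1456·4 + 11/14·8649/2704 = 163675/37856 ≠ 1/3 ⇒ order 2.
b·Ac: 11/14·(-66/13) = -363/91 ≠ 1/6

2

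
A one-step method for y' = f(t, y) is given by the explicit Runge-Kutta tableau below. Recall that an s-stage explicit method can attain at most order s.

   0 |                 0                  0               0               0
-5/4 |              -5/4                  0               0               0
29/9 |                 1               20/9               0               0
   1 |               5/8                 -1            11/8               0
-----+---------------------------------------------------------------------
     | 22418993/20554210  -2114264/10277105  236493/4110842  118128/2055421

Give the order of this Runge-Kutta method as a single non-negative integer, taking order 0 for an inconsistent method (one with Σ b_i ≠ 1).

b = (22418993/20554210, -2114264/10277105, 236493/4110842, 118128/2055421)
c = (0, -5/4, 29/9, 1)
Ac = (0, 0, -25/9, 409/72)
Σ b_i: 22418993/20554210·1 + (-2114264/10277105)·1 + 236493/4110842·1 + 118128/2055421·1 = 1 ✓
b·c: (-2114264/10277105)·(-5/4) + 236493/4110842·29/9 + 118128/2055421·1 = 1/2 ✓
b·c²: (-2114264/10277105)·25/16 + 236493/4110842·841/81 + 118128/2055421·1 = 1/3 ✓
b·Ac: 236493/4110842·(-25/9) + 118128/2055421·409/72 = 1/6 ✓
b·c³: (-2114264/10277105)·(-125/64) + 236493/4110842·24389/729 + 118128/2055421·1 = 1058399677/443970936 ≠ 1/4 ⇒ order 3.
b·(c∘Ac): 236493/4110842·(-725/81) + 118128/2055421·409/72 = -774693/4110842 ≠ 1/8
b·Ac²: 236493/4110842·125/36 + 118128/2055421·16477/1296 = 413084051/443970936 ≠ 1/12
b·A²c: 118128/2055421·(-275/72) = -1353550/6166263 ≠ 1/24

3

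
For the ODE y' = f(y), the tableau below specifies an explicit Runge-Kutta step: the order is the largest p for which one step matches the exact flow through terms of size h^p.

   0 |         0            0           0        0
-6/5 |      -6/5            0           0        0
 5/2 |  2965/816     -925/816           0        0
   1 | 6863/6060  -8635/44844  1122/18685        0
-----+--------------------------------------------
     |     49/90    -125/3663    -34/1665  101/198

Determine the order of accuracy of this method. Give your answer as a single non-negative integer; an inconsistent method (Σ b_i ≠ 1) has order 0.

b = (49/90, -125/3663, -34/1665, 101/198)
c = (0, -6/5, 5/2, 1)
Ac = (0, 0, 185/136, 77/202)
Σ b_i: 49/90·1 + (-125/3663)·1 + (-34/1665)·1 + 101/198·1 = 1 ✓
b·c: (-125/3663)·(-6/5) + (-34/1665)·5/2 + 101/198·1 = 1/2 ✓
b·c²: (-125/3663)·36/25 + (-34/1665)·25/4 + 101/198·1 = 1/3 ✓
b·Ac: (-34/1665)·185/136 + 101/198·77/202 = 1/6 ✓
b·c³: (-125/3663)·(-216/125) + (-34/1665)·125/8 + 101/198·1 = 1/4 ✓
b·(c∘Ac): (-34/1665)·925/272 + 101/198·77/202 = 1/8 ✓
b·Ac²: (-34/1665)·(-111/68) + 101/198·99/1010 = 1/12 ✓
b·A²c: 101/198·33/404 = 1/24 ✓; 4 stages ⇒ order 4.

4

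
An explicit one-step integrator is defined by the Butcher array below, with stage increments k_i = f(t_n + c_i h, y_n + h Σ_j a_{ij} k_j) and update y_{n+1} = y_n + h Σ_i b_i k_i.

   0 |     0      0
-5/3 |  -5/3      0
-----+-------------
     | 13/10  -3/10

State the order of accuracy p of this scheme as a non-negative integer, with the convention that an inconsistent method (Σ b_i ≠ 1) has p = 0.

b = (13/10, -3/10)
c = (0, -5/3)
Σ b_i: 13/10·1 + (-3/10)·1 = 1 ✓
b·c: (-3/10)·(-5/3) = 1/2 ✓; 2 stages ⇒ order 2.

2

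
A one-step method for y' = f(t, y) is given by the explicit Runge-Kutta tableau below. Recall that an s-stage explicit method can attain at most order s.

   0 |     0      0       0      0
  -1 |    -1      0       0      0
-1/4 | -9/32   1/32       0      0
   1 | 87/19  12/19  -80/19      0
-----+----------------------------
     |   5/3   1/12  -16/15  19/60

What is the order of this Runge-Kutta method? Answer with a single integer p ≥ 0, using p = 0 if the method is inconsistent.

4

b = (5/3, 1/12, -16/15, 19/60)
c = (0, -1, -1/4, 1)
Ac = (0, 0, -1/32, 8/19)
Σ b_i: 5/3·1 + 1/12·1 + (-16/15)·1 + 19/60·1 = 1 ✓
b·c: 1/12·(-1) + (-16/15)·(-1/4) + 19/60·1 = 1/2 ✓
b·c²: 1/12·1 + (-16/15)·1/16 + 19/60·1 = 1/3 ✓
b·Ac: (-16/15)·(-1/32) + 19/60·8/19 = 1/6 ✓
b·c³: 1/12·(-1) + (-16/15)·(-1/64) + 19/60·1 = 1/4 ✓
b·(c∘Ac): (-16/15)·1/128 + 19/60·8/19 = 1/8 ✓
b·Ac²: (-16/15)·1/32 + 19/60·7/19 = 1/12 ✓
b·A²c: 19/60·5/38 = 1/24 ✓; 4 stages ⇒ order 4.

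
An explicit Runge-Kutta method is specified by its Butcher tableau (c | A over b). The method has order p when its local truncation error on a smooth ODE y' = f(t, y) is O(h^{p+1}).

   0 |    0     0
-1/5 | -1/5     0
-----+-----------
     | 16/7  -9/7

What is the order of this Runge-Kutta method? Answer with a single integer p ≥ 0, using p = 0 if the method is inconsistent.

1

b = (16/7, -9/7)
c = (0, -1/5)
Σ b_i: 16/7·1 + (-9/7)·1 = 1 ✓
b·c: (-9/7)·(-1/5) = 9/35 ≠ 1/2 ⇒ order 1.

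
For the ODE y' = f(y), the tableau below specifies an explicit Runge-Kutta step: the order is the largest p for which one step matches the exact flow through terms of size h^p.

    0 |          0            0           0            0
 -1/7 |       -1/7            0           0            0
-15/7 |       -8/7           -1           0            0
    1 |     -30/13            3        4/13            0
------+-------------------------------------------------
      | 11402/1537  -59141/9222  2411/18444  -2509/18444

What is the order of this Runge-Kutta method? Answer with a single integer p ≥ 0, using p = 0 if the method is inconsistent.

b = (11402/1537, -59141/9222, 2411/18444, -2509/18444)
c = (0, -1/7, -15/7, 1)
Ac = (0, 0, 1/7, -99/91)
Σ b_i: 11402/1537·1 + (-59141/9222)·1 + 2411/18444·1 + (-2509/18444)·1 = 1 ✓
b·c: (-59141/9222)·(-1/7) + 2411/18444·(-15/7) + (-2509/18444)·1 = 1/2 ✓
b·c²: (-59141/9222)·1/49 + 2411/18444·225/49 + (-2509/18444)·1 = 1/3 ✓
b·Ac: 2411/18444·1/7 + (-2509/18444)·(-99/91) = 1/6 ✓
b·c³: (-59141/9222)·(-1/343) + 2411/18444·(-3375/343) + (-2509/18444)·1 = -211415/150626 ≠ 1/4 ⇒ order 3.
b·(c∘Ac): 2411/18444·(-15/49) + (-2509/18444)·(-99/91) = 8132/75313 ≠ 1/8
b·Ac²: 2411/18444·(-1/49) + (-2509/18444)·939/637 = -13117/64554 ≠ 1/12
b·A²c: (-2509/18444)·4/91 = -193/32277 ≠ 1/24

3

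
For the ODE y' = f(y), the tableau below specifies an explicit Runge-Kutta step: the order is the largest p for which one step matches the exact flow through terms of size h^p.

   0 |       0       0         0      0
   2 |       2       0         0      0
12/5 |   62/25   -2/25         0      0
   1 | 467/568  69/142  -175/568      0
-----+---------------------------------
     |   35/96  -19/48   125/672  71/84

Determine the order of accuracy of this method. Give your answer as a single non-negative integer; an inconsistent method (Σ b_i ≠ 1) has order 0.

b = (35/96, -19/48, 125/672, 71/84)
c = (0, 2, 12/5, 1)
Ac = (0, 0, -4/25, 33/142)
Σ b_i: 35/96·1 + (-19/48)·1 + 125/672·1 + 71/84·1 = 1 ✓
b·c: (-19/48)·2 + 125/672·12/5 + 71/84·1 = 1/2 ✓
b·c²: (-19/48)·4 + 125/672·144/25 + 71/84·1 = 1/3 ✓
b·Ac: 125/672·(-4/25) + 71/84·33/142 = 1/6 ✓
b·c³: (-19/48)·8 + 125/672·1728/125 + 71/84·1 = 1/4 ✓
b·(c∘Ac): 125/672·(-48/125) + 71/84·33/142 = 1/8 ✓
b·Ac²: 125/672·(-8/25) + 71/84·12/71 = 1/12 ✓
b·A²c: 71/84·7/142 = 1/24 ✓; 4 stages ⇒ order 4.

4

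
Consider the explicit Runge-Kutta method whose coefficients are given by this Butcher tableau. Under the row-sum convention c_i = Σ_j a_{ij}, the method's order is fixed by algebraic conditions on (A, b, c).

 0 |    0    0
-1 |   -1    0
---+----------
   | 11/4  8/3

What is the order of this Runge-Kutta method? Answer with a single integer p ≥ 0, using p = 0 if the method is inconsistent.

0

b = (11/4, 8/3)
c = (0, -1)
Σ b_i: 11/4·1 + 8/3·1 = 65/12 ≠ 1 ⇒ order 0.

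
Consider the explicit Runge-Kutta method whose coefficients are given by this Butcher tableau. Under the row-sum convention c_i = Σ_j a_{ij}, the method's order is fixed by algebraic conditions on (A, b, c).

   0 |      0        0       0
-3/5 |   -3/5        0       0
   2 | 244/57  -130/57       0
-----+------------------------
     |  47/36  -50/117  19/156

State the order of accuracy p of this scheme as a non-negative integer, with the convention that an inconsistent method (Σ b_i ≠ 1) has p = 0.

b = (47/36, -50/117, 19/156)
c = (0, -3/5, 2)
Ac = (0, 0, 26/19)
Σ b_i: 47/36·1 + (-50/117)·1 + 19/156·1 = 1 ✓
b·c: (-50/117)·(-3/5) + 19/156·2 = 1/2 ✓
b·c²: (-50/117)·9/25 + 19/156·4 = 1/3 ✓
b·Ac: 19/156·26/19 = 1/6 ✓; 3 stages ⇒ order 3.

3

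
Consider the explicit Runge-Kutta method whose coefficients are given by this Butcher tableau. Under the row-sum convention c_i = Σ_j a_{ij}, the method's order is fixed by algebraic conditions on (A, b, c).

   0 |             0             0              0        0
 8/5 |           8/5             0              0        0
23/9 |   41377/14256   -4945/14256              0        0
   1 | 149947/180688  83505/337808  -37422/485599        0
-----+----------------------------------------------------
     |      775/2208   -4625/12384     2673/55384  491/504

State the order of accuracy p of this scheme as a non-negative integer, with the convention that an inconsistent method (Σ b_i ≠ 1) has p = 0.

b = (775/2208, -4625/12384, 2673/55384, 491/504)
c = (0, 8/5, 23/9, 1)
Ac = (0, 0, -989/1782, 195/982)
Σ b_i: 775/2208·1 + (-4625/12384)·1 + 2673/55384·1 + 491/504·1 = 1 ✓
b·c: (-4625/12384)·8/5 + 2673/55384·23/9 + 491/504·1 = 1/2 ✓
b·c²: (-4625/12384)·64/25 + 2673/55384·529/81 + 491/504·1 = 1/3 ✓
b·Ac: 2673/55384·(-989/1782) + 491/504·195/982 = 1/6 ✓
b·c³: (-4625/12384)·512/125 + 2673/55384·12167/729 + 491/504·1 = 1/4 ✓
b·(c∘Ac): 2673/55384·(-22747/16038) + 491/504·195/982 = 1/8 ✓
b·Ac²: 2673/55384·(-3956/4455) + 491/504·318/2455 = 1/12 ✓
b·A²c: 491/504·21/491 = 1/24 ✓; 4 stages ⇒ order 4.

4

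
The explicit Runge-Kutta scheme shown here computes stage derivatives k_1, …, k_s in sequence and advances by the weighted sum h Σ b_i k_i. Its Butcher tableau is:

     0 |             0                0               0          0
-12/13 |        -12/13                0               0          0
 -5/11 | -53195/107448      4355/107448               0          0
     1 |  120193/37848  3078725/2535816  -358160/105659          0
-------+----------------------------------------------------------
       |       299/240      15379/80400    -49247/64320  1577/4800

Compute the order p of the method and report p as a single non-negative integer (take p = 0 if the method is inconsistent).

4

b = (299/240, 15379/80400, -49247/64320, 1577/4800)
c = (0, -12/13, -5/11, 1)
Ac = (0, 0, -335/8954, 1325/3154)
Σ b_i: 299/240·1 + 15379/80400·1 + (-49247/64320)·1 + 1577/4800·1 = 1 ✓
b·c: 15379/80400·(-12/13) + (-49247/64320)·(-5/11) + 1577/4800·1 = 1/2 ✓
b·c²: 15379/80400·144/169 + (-49247/64320)·25/121 + 1577/4800·1 = 1/3 ✓
b·Ac: (-49247/64320)·(-335/8954) + 1577/4800·1325/3154 = 1/6 ✓
b·c³: 15379/80400·(-1728/2197) + (-49247/64320)·(-125/1331) + 1577/4800·1 = 1/4 ✓
b·(c∘Ac): (-49247/64320)·1675/98494 + 1577/4800·1325/3154 = 1/8 ✓
b·Ac²: (-49247/64320)·2010/58201 + 1577/4800·6850/20501 = 1/12 ✓
b·A²c: 1577/4800·200/1577 = 1/24 ✓; 4 stages ⇒ order 4.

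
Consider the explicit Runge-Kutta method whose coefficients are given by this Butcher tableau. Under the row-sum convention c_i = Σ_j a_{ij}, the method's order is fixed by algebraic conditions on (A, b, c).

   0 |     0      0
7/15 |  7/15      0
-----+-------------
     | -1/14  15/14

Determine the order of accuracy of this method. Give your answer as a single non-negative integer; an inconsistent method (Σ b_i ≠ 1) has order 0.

b = (-1/14, 15/14)
c = (0, 7/15)
Σ b_i: (-1/14)·1 + 15/14·1 = 1 ✓
b·c: 15/14·7/15 = 1/2 ✓; 2 stages ⇒ order 2.

2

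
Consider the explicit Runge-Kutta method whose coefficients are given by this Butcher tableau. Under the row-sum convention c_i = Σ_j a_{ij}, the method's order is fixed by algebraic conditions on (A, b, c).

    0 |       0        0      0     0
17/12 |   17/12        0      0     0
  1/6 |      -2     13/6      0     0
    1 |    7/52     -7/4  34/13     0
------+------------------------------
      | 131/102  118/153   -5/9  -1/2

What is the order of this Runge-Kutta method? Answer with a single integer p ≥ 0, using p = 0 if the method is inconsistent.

2

b = (131/102, 118/153, -5/9, -1/2)
c = (0, 17/12, 1/6, 1)
Ac = (0, 0, 221/72, -425/208)
Σ b_i: 131/102·1 + 118/153·1 + (-5/9)·1 + (-1/2)·1 = 1 ✓
b·c: 118/153·17/12 + (-5/9)·1/6 + (-1/2)·1 = 1/2 ✓
b·c²: 118/153·289/144 + (-5/9)·1/36 + (-1/2)·1 = 223/216 ≠ 1/3 ⇒ order 2.
b·Ac: (-5/9)·221/72 + (-1/2)·(-425/208) = -23035/33696 ≠ 1/6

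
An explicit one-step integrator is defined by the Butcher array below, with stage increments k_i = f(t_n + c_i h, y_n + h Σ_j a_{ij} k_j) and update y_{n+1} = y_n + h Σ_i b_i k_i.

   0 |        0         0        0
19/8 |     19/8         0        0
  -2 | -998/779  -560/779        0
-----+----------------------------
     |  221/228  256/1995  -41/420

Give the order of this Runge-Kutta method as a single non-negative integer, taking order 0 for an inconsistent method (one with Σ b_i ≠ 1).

3

b = (221/228, 256/1995, -41/420)
c = (0, 19/8, -2)
Ac = (0, 0, -70/41)
Σ b_i: 221/228·1 + 256/1995·1 + (-41/420)·1 = 1 ✓
b·c: 256/1995·19/8 + (-41/420)·(-2) = 1/2 ✓
b·c²: 256/1995·361/64 + (-41/420)·4 = 1/3 ✓
b·Ac: (-41/420)·(-70/41) = 1/6 ✓; 3 stages ⇒ order 3.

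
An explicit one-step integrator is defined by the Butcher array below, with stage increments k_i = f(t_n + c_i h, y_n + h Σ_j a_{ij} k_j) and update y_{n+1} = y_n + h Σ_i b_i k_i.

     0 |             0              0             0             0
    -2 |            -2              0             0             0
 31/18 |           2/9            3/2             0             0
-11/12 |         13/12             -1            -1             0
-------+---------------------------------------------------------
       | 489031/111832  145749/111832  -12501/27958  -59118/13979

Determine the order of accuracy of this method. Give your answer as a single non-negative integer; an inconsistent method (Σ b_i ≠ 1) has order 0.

b = (489031/111832, 145749/111832, -12501/27958, -59118/13979)
c = (0, -2, 31/18, -11/12)
Ac = (0, 0, -3, 5/18)
Σ b_i: 489031/111832·1 + 145749/111832·1 + (-12501/27958)·1 + (-59118/13979)·1 = 1 ✓
b·c: 145749/111832·(-2) + (-12501/27958)·31/18 + (-59118/13979)·(-11/12) = 1/2 ✓
b·c²: 145749/111832·4 + (-12501/27958)·961/324 + (-59118/13979)·121/144 = 1/3 ✓
b·Ac: (-12501/27958)·(-3) + (-59118/13979)·5/18 = 1/6 ✓
b·c³: 145749/111832·(-8) + (-12501/27958)·29791/5832 + (-59118/13979)·(-1331/1728) = -114170573/12077856 ≠ 1/4 ⇒ order 3.
b·(c∘Ac): (-12501/27958)·(-31/6) + (-59118/13979)·(-55/216) = 426127/125811 ≠ 1/8
b·Ac²: (-12501/27958)·6 + (-59118/13979)·(-2257/324) = 20213059/754866 ≠ 1/12
b·A²c: (-59118/13979)·3 = -177354/13979 ≠ 1/24

3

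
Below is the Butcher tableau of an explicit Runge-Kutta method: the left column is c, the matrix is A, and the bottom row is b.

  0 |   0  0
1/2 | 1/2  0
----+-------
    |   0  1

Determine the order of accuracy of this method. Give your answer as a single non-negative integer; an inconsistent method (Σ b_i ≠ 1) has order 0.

b = (0, 1)
c = (0, 1/2)
Σ b_i: 1·1 = 1 ✓
b·c: 1·1/2 = 1/2 ✓; 2 stages ⇒ order 2.

2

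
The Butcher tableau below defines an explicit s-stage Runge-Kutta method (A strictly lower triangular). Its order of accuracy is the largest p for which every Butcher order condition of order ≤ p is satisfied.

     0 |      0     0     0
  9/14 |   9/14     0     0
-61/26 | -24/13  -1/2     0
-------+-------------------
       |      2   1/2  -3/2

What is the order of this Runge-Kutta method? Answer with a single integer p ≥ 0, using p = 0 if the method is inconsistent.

1

b = (2, 1/2, -3/2)
c = (0, 9/14, -61/26)
Ac = (0, 0, -9/28)
Σ b_i: 2·1 + 1/2·1 + (-3/2)·1 = 1 ✓
b·c: 1/2·9/14 + (-3/2)·(-61/26) = 699/182 ≠ 1/2 ⇒ order 1.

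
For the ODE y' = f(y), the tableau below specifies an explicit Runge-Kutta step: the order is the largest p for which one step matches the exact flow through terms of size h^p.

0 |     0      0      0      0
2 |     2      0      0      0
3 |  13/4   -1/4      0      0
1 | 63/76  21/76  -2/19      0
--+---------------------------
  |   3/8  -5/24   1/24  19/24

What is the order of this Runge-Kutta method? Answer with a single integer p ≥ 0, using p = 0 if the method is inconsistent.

b = (3/8, -5/24, 1/24, 19/24)
c = (0, 2, 3, 1)
Ac = (0, 0, -1/2, 9/38)
Σ b_i: 3/8·1 + (-5/24)·1 + 1/24·1 + 19/24·1 = 1 ✓
b·c: (-5/24)·2 + 1/24·3 + 19/24·1 = 1/2 ✓
b·c²: (-5/24)·4 + 1/24·9 + 19/24·1 = 1/3 ✓
b·Ac: 1/24·(-1/2) + 19/24·9/38 = 1/6 ✓
b·c³: (-5/24)·8 + 1/24·27 + 19/24·1 = 1/4 ✓
b·(c∘Ac): 1/24·(-3/2) + 19/24·9/38 = 1/8 ✓
b·Ac²: 1/24·(-1) + 19/24·3/19 = 1/12 ✓
b·A²c: 19/24·1/19 = 1/24 ✓; 4 stages ⇒ order 4.

4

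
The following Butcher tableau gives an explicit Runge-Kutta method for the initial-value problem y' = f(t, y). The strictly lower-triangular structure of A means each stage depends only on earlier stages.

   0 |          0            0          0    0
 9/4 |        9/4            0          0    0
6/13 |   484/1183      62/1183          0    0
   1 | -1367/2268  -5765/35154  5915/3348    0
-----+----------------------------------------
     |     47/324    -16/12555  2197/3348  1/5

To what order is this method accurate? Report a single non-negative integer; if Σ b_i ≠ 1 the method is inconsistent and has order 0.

b = (47/324, -16/12555, 2197/3348, 1/5)
c = (0, 9/4, 6/13, 1)
Ac = (0, 0, 279/2366, 25/56)
Σ b_i: 47/324·1 + (-16/12555)·1 + 2197/3348·1 + 1/5·1 = 1 ✓
b·c: (-16/12555)·9/4 + 2197/3348·6/13 + 1/5·1 = 1/2 ✓
b·c²: (-16/12555)·81/16 + 2197/3348·36/169 + 1/5·1 = 1/3 ✓
b·Ac: 2197/3348·279/2366 + 1/5·25/56 = 1/6 ✓
b·c³: (-16/12555)·729/64 + 2197/3348·216/2197 + 1/5·1 = 1/4 ✓
b·(c∘Ac): 2197/3348·837/15379 + 1/5·25/56 = 1/8 ✓
b·Ac²: 2197/3348·2511/9464 + 1/5·(-305/672) = 1/12 ✓
b·A²c: 1/5·5/24 = 1/24 ✓; 4 stages ⇒ order 4.

4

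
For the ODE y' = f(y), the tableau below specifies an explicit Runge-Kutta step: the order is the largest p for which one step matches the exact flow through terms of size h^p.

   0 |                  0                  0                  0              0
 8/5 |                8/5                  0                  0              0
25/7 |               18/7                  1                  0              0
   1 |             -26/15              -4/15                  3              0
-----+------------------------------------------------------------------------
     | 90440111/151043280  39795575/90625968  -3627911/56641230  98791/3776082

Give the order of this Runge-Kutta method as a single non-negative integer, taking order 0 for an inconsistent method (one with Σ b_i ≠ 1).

b = (90440111/151043280, 39795575/90625968, -3627911/56641230, 98791/3776082)
c = (0, 8/5, 25/7, 1)
Ac = (0, 0, 8/5, 5401/525)
Σ b_i: 90440111/151043280·1 + 39795575/90625968·1 + (-3627911/56641230)·1 + 98791/3776082·1 = 1 ✓
b·c: 39795575/90625968·8/5 + (-3627911/56641230)·25/7 + 98791/3776082·1 = 1/2 ✓
b·c²: 39795575/90625968·64/25 + (-3627911/56641230)·625/49 + 98791/3776082·1 = 1/3 ✓
b·Ac: (-3627911/56641230)·8/5 + 98791/3776082·5401/525 = 1/6 ✓
b·c³: 39795575/90625968·512/125 + (-3627911/56641230)·15625/343 + 98791/3776082·1 = -10317848/9440205 ≠ 1/4 ⇒ order 3.
b·(c∘Ac): (-3627911/56641230)·40/7 + 98791/3776082·5401/525 = -9143429/94402050 ≠ 1/8
b·Ac²: (-3627911/56641230)·64/25 + 98791/3776082·690581/18375 = 108278207/132162870 ≠ 1/12
b·A²c: 98791/3776082·24/5 = 395164/3146735 ≠ 1/24

3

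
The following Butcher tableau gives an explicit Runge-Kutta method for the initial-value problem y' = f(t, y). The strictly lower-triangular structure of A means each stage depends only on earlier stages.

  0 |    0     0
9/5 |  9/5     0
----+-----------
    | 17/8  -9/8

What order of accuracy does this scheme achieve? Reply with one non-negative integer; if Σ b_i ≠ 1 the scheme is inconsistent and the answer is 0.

b = (17/8, -9/8)
c = (0, 9/5)
Σ b_i: 17/8·1 + (-9/8)·1 = 1 ✓
b·c: (-9/8)·9/5 = -81/40 ≠ 1/2 ⇒ order 1.

1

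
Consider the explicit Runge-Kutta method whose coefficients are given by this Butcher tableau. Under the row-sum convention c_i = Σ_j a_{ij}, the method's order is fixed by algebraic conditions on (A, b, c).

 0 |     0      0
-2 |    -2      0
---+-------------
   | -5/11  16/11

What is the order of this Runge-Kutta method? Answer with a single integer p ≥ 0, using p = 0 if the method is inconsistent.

b = (-5/11, 16/11)
c = (0, -2)
Σ b_i: (-5/11)·1 + 16/11·1 = 1 ✓
b·c: 16/11·(-2) = -32/11 ≠ 1/2 ⇒ order 1.

1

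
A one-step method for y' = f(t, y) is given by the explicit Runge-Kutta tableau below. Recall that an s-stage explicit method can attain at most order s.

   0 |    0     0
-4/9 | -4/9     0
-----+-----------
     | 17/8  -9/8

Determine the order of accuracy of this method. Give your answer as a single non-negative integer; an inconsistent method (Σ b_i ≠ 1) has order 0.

b = (17/8, -9/8)
c = (0, -4/9)
Σ b_i: 17/8·1 + (-9/8)·1 = 1 ✓
b·c: (-9/8)·(-4/9) = 1/2 ✓; 2 stages ⇒ order 2.

2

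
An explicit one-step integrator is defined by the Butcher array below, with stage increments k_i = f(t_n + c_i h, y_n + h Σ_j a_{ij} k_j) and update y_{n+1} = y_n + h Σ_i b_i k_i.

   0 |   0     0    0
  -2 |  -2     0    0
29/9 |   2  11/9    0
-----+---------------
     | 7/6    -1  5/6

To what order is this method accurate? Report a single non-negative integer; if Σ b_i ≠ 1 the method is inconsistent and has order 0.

b = (7/6, -1, 5/6)
c = (0, -2, 29/9)
Ac = (0, 0, -22/9)
Σ b_i: 7/6·1 + (-1)·1 + 5/6·1 = 1 ✓
b·c: (-1)·(-2) + 5/6·29/9 = 253/54 ≠ 1/2 ⇒ order 1.

1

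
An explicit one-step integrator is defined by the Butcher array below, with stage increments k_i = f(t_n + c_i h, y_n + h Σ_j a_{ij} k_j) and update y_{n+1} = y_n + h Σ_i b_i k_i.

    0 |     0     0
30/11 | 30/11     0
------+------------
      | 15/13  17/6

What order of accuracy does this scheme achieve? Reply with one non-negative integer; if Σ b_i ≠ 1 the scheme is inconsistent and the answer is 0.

b = (15/13, 17/6)
c = (0, 30/11)
Σ b_i: 15/13·1 + 17/6·1 = 311/78 ≠ 1 ⇒ order 0.

0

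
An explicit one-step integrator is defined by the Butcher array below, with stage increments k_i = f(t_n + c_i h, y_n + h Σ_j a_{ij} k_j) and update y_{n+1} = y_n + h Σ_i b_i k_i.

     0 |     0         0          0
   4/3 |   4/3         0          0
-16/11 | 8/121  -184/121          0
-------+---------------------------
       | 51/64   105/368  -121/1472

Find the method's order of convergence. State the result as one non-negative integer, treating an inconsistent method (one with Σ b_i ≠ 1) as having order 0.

3

b = (51/64, 105/368, -121/1472)
c = (0, 4/3, -16/11)
Ac = (0, 0, -736/363)
Σ b_i: 51/64·1 + 105/368·1 + (-121/1472)·1 = 1 ✓
b·c: 105/368·4/3 + (-121/1472)·(-16/11) = 1/2 ✓
b·c²: 105/368·16/9 + (-121/1472)·256/121 = 1/3 ✓
b·Ac: (-121/1472)·(-736/363) = 1/6 ✓; 3 stages ⇒ order 3.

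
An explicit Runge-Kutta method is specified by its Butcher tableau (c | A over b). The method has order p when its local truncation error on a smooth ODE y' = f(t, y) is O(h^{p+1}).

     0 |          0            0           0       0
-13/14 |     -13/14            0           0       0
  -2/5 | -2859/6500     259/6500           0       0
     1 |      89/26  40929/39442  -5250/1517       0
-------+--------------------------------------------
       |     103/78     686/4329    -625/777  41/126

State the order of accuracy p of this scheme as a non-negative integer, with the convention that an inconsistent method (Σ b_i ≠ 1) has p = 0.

4

b = (103/78, 686/4329, -625/777, 41/126)
c = (0, -13/14, -2/5, 1)
Ac = (0, 0, -37/1000, 69/164)
Σ b_i: 103/78·1 + 686/4329·1 + (-625/777)·1 + 41/126·1 = 1 ✓
b·c: 686/4329·(-13/14) + (-625/777)·(-2/5) + 41/126·1 = 1/2 ✓
b·c²: 686/4329·169/196 + (-625/777)·4/25 + 41/126·1 = 1/3 ✓
b·Ac: (-625/777)·(-37/1000) + 41/126·69/164 = 1/6 ✓
b·c³: 686/4329·(-2197/2744) + (-625/777)·(-8/125) + 41/126·1 = 1/4 ✓
b·(c∘Ac): (-625/777)·37/2500 + 41/126·69/164 = 1/8 ✓
b·Ac²: (-625/777)·481/14000 + 41/126·783/2296 = 1/12 ✓
b·A²c: 41/126·21/164 = 1/24 ✓; 4 stages ⇒ order 4.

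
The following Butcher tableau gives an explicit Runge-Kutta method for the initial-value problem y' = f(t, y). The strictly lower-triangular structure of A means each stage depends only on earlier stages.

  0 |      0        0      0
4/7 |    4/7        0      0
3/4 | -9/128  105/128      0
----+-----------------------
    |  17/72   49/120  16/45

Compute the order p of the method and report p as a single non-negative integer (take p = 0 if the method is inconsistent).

b = (17/72, 49/120, 16/45)
c = (0, 4/7, 3/4)
Ac = (0, 0, 15/32)
Σ b_i: 17/72·1 + 49/120·1 + 16/45·1 = 1 ✓
b·c: 49/120·4/7 + 16/45·3/4 = 1/2 ✓
b·c²: 49/120·16/49 + 16/45·9/16 = 1/3 ✓
b·Ac: 16/45·15/32 = 1/6 ✓; 3 stages ⇒ order 3.

3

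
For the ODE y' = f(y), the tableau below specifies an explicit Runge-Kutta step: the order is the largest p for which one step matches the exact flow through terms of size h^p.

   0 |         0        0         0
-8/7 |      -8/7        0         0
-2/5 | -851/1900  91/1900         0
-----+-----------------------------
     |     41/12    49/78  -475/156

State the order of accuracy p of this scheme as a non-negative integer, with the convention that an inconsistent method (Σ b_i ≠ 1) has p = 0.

3

b = (41/12, 49/78, -475/156)
c = (0, -8/7, -2/5)
Ac = (0, 0, -26/475)
Σ b_i: 41/12·1 + 49/78·1 + (-475/156)·1 = 1 ✓
b·c: 49/78·(-8/7) + (-475/156)·(-2/5) = 1/2 ✓
b·c²: 49/78·64/49 + (-475/156)·4/25 = 1/3 ✓
b·Ac: (-475/156)·(-26/475) = 1/6 ✓; 3 stages ⇒ order 3.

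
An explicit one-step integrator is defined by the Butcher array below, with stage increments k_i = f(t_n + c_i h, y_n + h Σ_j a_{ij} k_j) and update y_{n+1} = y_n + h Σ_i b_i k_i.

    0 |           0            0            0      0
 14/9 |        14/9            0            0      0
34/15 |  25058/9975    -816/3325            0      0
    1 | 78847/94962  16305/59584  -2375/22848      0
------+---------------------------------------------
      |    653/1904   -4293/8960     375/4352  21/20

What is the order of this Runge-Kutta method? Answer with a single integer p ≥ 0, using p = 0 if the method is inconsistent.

4

b = (653/1904, -4293/8960, 375/4352, 21/20)
c = (0, 14/9, 34/15, 1)
Ac = (0, 0, -544/1425, 65/342)
Σ b_i: 653/1904·1 + (-4293/8960)·1 + 375/4352·1 + 21/20·1 = 1 ✓
b·c: (-4293/8960)·14/9 + 375/4352·34/15 + 21/20·1 = 1/2 ✓
b·c²: (-4293/8960)·196/81 + 375/4352·1156/225 + 21/20·1 = 1/3 ✓
b·Ac: 375/4352·(-544/1425) + 21/20·65/342 = 1/6 ✓
b·c³: (-4293/8960)·2744/729 + 375/4352·39304/3375 + 21/20·1 = 1/4 ✓
b·(c∘Ac): 375/4352·(-18496/21375) + 21/20·65/342 = 1/8 ✓
b·Ac²: 375/4352·(-7616/12825) + 21/20·460/3591 = 1/12 ✓
b·A²c: 21/20·5/126 = 1/24 ✓; 4 stages ⇒ order 4.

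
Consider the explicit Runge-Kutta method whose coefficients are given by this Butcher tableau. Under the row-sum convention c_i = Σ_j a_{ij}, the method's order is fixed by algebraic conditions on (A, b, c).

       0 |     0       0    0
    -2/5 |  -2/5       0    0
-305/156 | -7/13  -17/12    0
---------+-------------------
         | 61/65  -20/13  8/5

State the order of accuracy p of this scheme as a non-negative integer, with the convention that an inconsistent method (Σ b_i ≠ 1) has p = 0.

b = (61/65, -20/13, 8/5)
c = (0, -2/5, -305/156)
Ac = (0, 0, 17/30)
Σ b_i: 61/65·1 + (-20/13)·1 + 8/5·1 = 1 ✓
b·c: (-20/13)·(-2/5) + 8/5·(-305/156) = -98/39 ≠ 1/2 ⇒ order 1.

1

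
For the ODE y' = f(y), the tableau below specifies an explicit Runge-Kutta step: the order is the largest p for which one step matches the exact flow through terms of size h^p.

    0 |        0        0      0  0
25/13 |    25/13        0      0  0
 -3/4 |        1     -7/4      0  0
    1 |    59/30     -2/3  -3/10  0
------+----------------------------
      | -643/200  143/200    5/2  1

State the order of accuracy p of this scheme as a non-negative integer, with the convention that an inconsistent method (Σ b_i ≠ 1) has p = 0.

2

b = (-643/200, 143/200, 5/2, 1)
c = (0, 25/13, -3/4, 1)
Ac = (0, 0, -175/52, -1649/1560)
Σ b_i: (-643/200)·1 + 143/200·1 + 5/2·1 + 1·1 = 1 ✓
b·c: 143/200·25/13 + 5/2·(-3/4) + 1·1 = 1/2 ✓
b·c²: 143/200·625/169 + 5/2·9/16 + 1·1 = 2101/416 ≠ 1/3 ⇒ order 2.
b·Ac: 5/2·(-175/52) + 1·(-1649/1560) = -7387/780 ≠ 1/6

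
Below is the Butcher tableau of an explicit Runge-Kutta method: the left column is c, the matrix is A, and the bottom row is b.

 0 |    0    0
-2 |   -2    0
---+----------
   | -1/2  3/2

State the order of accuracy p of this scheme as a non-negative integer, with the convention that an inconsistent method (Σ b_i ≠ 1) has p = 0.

b = (-1/2, 3/2)
c = (0, -2)
Σ b_i: (-1/2)·1 + 3/2·1 = 1 ✓
b·c: 3/2·(-2) = -3 ≠ 1/2 ⇒ order 1.

1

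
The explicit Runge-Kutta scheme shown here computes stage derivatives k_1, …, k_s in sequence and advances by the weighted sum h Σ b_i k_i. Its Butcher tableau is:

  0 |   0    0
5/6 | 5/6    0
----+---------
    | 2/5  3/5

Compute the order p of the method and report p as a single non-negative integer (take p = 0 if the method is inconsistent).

2

b = (2/5, 3/5)
c = (0, 5/6)
Σ b_i: 2/5·1 + 3/5·1 = 1 ✓
b·c: 3/5·5/6 = 1/2 ✓; 2 stages ⇒ order 2.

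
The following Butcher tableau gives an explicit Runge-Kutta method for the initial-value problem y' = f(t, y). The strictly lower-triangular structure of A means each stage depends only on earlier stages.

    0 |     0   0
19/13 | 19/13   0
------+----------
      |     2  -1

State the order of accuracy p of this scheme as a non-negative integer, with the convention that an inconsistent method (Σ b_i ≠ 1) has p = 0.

1

b = (2, -1)
c = (0, 19/13)
Σ b_i: 2·1 + (-1)·1 = 1 ✓
b·c: (-1)·19/13 = -19/13 ≠ 1/2 ⇒ order 1.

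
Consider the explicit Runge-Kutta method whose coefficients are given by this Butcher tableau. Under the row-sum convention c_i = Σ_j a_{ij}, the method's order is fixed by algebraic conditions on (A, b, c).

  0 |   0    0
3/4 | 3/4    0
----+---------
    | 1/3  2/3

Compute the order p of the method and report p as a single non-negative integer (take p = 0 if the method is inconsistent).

2

b = (1/3, 2/3)
c = (0, 3/4)
Σ b_i: 1/3·1 + 2/3·1 = 1 ✓
b·c: 2/3·3/4 = 1/2 ✓; 2 stages ⇒ order 2.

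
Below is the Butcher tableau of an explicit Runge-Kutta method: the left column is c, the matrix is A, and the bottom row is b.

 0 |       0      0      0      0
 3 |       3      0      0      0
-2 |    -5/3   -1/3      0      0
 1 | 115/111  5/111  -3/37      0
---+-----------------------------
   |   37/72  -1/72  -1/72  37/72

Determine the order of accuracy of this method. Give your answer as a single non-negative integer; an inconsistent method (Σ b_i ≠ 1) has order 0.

b = (37/72, -1/72, -1/72, 37/72)
c = (0, 3, -2, 1)
Ac = (0, 0, -1, 11/37)
Σ b_i: 37/72·1 + (-1/72)·1 + (-1/72)·1 + 37/72·1 = 1 ✓
b·c: (-1/72)·3 + (-1/72)·(-2) + 37/72·1 = 1/2 ✓
b·c²: (-1/72)·9 + (-1/72)·4 + 37/72·1 = 1/3 ✓
b·Ac: (-1/72)·(-1) + 37/72·11/37 = 1/6 ✓
b·c³: (-1/72)·27 + (-1/72)·(-8) + 37/72·1 = 1/4 ✓
b·(c∘Ac): (-1/72)·2 + 37/72·11/37 = 1/8 ✓
b·Ac²: (-1/72)·(-3) + 37/72·3/37 = 1/12 ✓
b·A²c: 37/72·3/37 = 1/24 ✓; 4 stages ⇒ order 4.

4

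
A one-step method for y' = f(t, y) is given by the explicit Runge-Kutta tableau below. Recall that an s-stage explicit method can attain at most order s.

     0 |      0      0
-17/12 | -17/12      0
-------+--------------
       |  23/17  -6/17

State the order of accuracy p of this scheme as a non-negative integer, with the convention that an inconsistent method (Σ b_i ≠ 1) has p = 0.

2

b = (23/17, -6/17)
c = (0, -17/12)
Σ b_i: 23/17·1 + (-6/17)·1 = 1 ✓
b·c: (-6/17)·(-17/12) = 1/2 ✓; 2 stages ⇒ order 2.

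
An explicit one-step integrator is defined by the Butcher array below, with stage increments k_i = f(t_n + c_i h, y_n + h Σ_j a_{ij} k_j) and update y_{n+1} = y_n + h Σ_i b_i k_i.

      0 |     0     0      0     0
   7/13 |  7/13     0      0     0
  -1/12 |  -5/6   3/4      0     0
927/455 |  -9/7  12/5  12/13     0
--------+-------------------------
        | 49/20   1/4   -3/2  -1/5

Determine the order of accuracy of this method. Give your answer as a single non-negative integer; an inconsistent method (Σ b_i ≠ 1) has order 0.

1

b = (49/20, 1/4, -3/2, -1/5)
c = (0, 7/13, -1/12, 927/455)
Ac = (0, 0, 21/52, 79/65)
Σ b_i: 49/20·1 + 1/4·1 + (-3/2)·1 + (-1/5)·1 = 1 ✓
b·c: 1/4·7/13 + (-3/2)·(-1/12) + (-1/5)·927/455 = -207/1400 ≠ 1/2 ⇒ order 1.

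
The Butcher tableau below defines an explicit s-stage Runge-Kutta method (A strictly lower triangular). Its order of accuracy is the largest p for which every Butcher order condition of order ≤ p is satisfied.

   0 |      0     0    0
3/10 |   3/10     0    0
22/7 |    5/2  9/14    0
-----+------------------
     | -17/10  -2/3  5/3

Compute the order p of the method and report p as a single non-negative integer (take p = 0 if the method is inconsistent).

0

b = (-17/10, -2/3, 5/3)
c = (0, 3/10, 22/7)
Ac = (0, 0, 27/140)
Σ b_i: (-17/10)·1 + (-2/3)·1 + 5/3·1 = -7/10 ≠ 1 ⇒ order 0.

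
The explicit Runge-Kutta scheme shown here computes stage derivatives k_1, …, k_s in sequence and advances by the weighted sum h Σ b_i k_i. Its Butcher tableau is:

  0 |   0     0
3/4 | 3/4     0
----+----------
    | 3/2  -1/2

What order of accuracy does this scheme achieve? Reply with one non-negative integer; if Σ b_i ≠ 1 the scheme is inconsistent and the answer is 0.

b = (3/2, -1/2)
c = (0, 3/4)
Σ b_i: 3/2·1 + (-1/2)·1 = 1 ✓
b·c: (-1/2)·3/4 = -3/8 ≠ 1/2 ⇒ order 1.

1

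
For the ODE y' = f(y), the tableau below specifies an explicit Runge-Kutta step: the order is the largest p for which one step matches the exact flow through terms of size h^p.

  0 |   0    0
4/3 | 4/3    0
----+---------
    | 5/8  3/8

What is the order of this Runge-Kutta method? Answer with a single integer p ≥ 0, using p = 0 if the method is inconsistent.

b = (5/8, 3/8)
c = (0, 4/3)
Σ b_i: 5/8·1 + 3/8·1 = 1 ✓
b·c: 3/8·4/3 = 1/2 ✓; 2 stages ⇒ order 2.

2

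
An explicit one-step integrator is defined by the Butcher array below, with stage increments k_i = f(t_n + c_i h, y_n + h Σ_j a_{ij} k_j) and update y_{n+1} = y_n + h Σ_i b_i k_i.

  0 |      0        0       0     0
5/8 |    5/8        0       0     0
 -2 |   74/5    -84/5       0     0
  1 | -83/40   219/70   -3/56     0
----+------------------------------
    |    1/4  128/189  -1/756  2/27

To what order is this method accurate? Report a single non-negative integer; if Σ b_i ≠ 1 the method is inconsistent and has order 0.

4

b = (1/4, 128/189, -1/756, 2/27)
c = (0, 5/8, -2, 1)
Ac = (0, 0, -21/2, 33/16)
Σ b_i: 1/4·1 + 128/189·1 + (-1/756)·1 + 2/27·1 = 1 ✓
b·c: 128/189·5/8 + (-1/756)·(-2) + 2/27·1 = 1/2 ✓
b·c²: 128/189·25/64 + (-1/756)·4 + 2/27·1 = 1/3 ✓
b·Ac: (-1/756)·(-21/2) + 2/27·33/16 = 1/6 ✓
b·c³: 128/189·125/512 + (-1/756)·(-8) + 2/27·1 = 1/4 ✓
b·(c∘Ac): (-1/756)·21 + 2/27·33/16 = 1/8 ✓
b·Ac²: (-1/756)·(-105/16) + 2/27·129/128 = 1/12 ✓
b·A²c: 2/27·9/16 = 1/24 ✓; 4 stages ⇒ order 4.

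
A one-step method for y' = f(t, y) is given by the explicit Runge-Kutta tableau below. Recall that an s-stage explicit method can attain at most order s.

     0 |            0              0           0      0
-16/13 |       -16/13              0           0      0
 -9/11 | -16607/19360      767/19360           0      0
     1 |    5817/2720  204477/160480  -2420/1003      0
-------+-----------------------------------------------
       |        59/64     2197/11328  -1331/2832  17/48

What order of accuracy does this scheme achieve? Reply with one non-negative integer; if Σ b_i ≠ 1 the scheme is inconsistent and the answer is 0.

4

b = (59/64, 2197/11328, -1331/2832, 17/48)
c = (0, -16/13, -9/11, 1)
Ac = (0, 0, -59/1210, 69/170)
Σ b_i: 59/64·1 + 2197/11328·1 + (-1331/2832)·1 + 17/48·1 = 1 ✓
b·c: 2197/11328·(-16/13) + (-1331/2832)·(-9/11) + 17/48·1 = 1/2 ✓
b·c²: 2197/11328·256/169 + (-1331/2832)·81/121 + 17/48·1 = 1/3 ✓
b·Ac: (-1331/2832)·(-59/1210) + 17/48·69/170 = 1/6 ✓
b·c³: 2197/11328·(-4096/2197) + (-1331/2832)·(-729/1331) + 17/48·1 = 1/4 ✓
b·(c∘Ac): (-1331/2832)·531/13310 + 17/48·69/170 = 1/8 ✓
b·Ac²: (-1331/2832)·472/7865 + 17/48·348/1105 = 1/12 ✓
b·A²c: 17/48·2/17 = 1/24 ✓; 4 stages ⇒ order 4.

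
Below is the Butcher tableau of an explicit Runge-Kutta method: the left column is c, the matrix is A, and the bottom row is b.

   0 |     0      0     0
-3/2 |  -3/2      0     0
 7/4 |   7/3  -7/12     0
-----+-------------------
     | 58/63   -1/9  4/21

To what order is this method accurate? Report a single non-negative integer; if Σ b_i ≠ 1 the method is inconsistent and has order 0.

b = (58/63, -1/9, 4/21)
c = (0, -3/2, 7/4)
Ac = (0, 0, 7/8)
Σ b_i: 58/63·1 + (-1/9)·1 + 4/21·1 = 1 ✓
b·c: (-1/9)·(-3/2) + 4/21·7/4 = 1/2 ✓
b·c²: (-1/9)·9/4 + 4/21·49/16 = 1/3 ✓
b·Ac: 4/21·7/8 = 1/6 ✓; 3 stages ⇒ order 3.

3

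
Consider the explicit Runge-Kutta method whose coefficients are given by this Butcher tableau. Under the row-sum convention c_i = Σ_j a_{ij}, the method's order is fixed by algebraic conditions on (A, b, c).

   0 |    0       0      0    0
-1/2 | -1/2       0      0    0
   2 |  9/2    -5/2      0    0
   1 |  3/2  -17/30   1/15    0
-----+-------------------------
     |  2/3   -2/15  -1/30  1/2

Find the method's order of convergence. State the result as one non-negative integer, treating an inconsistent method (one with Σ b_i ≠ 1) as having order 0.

b = (2/3, -2/15, -1/30, 1/2)
c = (0, -1/2, 2, 1)
Ac = (0, 0, 5/4, 5/12)
Σ b_i: 2/3·1 + (-2/15)·1 + (-1/30)·1 + 1/2·1 = 1 ✓
b·c: (-2/15)·(-1/2) + (-1/30)·2 + 1/2·1 = 1/2 ✓
b·c²: (-2/15)·1/4 + (-1/30)·4 + 1/2·1 = 1/3 ✓
b·Ac: (-1/30)·5/4 + 1/2·5/12 = 1/6 ✓
b·c³: (-2/15)·(-1/8) + (-1/30)·8 + 1/2·1 = 1/4 ✓
b·(c∘Ac): (-1/30)·5/2 + 1/2·5/12 = 1/8 ✓
b·Ac²: (-1/30)·(-5/8) + 1/2·1/8 = 1/12 ✓
b·A²c: 1/2·1/12 = 1/24 ✓; 4 stages ⇒ order 4.

4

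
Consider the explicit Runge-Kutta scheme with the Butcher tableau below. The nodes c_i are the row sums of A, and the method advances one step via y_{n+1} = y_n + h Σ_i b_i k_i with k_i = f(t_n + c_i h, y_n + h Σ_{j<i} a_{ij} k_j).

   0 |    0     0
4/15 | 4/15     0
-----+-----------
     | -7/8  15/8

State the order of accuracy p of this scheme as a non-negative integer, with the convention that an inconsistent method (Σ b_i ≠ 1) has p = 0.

2

b = (-7/8, 15/8)
c = (0, 4/15)
Σ b_i: (-7/8)·1 + 15/8·1 = 1 ✓
b·c: 15/8·4/15 = 1/2 ✓; 2 stages ⇒ order 2.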